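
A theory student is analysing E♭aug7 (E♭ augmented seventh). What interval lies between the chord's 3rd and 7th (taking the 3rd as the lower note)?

Spelling the chord: E♭–G–B–D♭.
3rd = G; 7th = D♭.
G up to D♭ is 6 semitones, a half step narrower than a perfect fifth, so the interval is diminished.

diminished fifth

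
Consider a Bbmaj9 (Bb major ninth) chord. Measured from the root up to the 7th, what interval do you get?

Spelling the chord: Bb, D, F, A, C.
Root = Bb; 7th = A.
Counting 7 letters and 11 half steps from Bb gives a major seventh.

major 7th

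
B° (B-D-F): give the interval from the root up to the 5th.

diminished fifth

So we need the interval from B up to F.
From B to F: 6 semitones over a fifth = diminished.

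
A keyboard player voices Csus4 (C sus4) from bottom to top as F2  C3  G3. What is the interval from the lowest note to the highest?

major ninth

The outer voices are F2 and G3.
F up to G spans 9 letter names and 14 semitones — a major ninth.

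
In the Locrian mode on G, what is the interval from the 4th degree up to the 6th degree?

The scale runs G Ab Bb C Db Eb F.
That puts C below Eb.
C up to Eb is 3 semitones, a half step narrower than a major third, so the interval is minor.

m3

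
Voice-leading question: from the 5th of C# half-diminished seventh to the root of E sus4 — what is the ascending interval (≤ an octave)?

major 6th

C# half-diminished seventh has G as its 5th, and E sus4 has E as its root.
G up to E spans 6 letter names and 9 semitones — a major sixth.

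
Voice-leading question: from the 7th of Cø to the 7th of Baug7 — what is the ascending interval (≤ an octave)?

major seventh

The 7th of Cø is Bb; the 7th of Baug7 is A.
Counting 7 letters and 11 half steps from Bb gives a major seventh.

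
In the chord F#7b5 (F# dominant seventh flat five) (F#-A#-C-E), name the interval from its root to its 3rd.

The root is F# and the 3rd is A#.
From F# to A# is 4 semitones, exactly the major third.

major third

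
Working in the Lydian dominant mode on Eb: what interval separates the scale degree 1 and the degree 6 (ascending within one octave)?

Spelling the Lydian dominant mode on Eb: Eb F G A Bb C Db.
The scale degree 1 is Eb and the scale degree 6 is C.
From Eb to C is 9 semitones, exactly the major sixth.

major 6th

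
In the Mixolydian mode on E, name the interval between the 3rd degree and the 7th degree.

The scale runs E F# G# A B C# D.
That puts G# below D.
G# up to D is 6 semitones, a half step narrower than a perfect fifth, so the interval is diminished.

diminished fifth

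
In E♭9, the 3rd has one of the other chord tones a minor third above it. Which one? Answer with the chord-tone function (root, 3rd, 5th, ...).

The chord tones of E♭9 (E♭ dominant ninth) are E♭, G, B♭, D♭, F.
The 3rd is G. A minor third above G is B♭.
B♭ is the chord's 5th.

5th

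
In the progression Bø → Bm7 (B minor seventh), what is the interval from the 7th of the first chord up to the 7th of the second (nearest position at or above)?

Bø has A as its 7th, and Bm7 (B minor seventh) has A as its 7th.
From A to A is 0 semitones, exactly the perfect unison.

perfect unison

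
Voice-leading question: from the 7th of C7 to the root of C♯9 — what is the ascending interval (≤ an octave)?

C7 has B♭ as its 7th, and C♯9 has C♯ as its root.
B♭ up to C♯ is 3 semitones, a half step wider than a major second, so the interval is augmented.

A2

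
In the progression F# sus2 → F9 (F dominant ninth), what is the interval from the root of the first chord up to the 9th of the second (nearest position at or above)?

F# sus2 has F# as its root, and F9 (F dominant ninth) has G as its 9th.
2 letter names make it a second; at 1 semitone (a half step narrower than major) the quality is minor.

minor 2nd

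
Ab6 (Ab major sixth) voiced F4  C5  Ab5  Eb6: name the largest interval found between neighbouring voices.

minor sixth

Adjacent intervals: F4→C5 = perfect fifth; C5→Ab5 = minor sixth; Ab5→Eb6 = perfect fifth.
The largest is C5 to Ab5, a minor sixth (8 semitones).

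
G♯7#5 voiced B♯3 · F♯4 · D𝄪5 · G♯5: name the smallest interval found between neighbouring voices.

d4

Adjacent intervals: B♯3→F♯4 = diminished fifth; F♯4→D𝄪5 = augmented sixth; D𝄪5→G♯5 = diminished fourth.
The smallest is D𝄪5 to G♯5, a diminished fourth (4 semitones).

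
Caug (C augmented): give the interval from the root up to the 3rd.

C+ (C augmented): C E G#.
Root = C; 3rd = E.
From C to E is 4 semitones, exactly the major third.

major third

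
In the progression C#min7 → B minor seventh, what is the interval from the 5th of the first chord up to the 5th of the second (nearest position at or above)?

minor seventh

C#min7 has G# as its 5th, and B minor seventh has F# as its 5th.
G# up to F# is 10 semitones, a half step narrower than a major seventh, so the interval is minor.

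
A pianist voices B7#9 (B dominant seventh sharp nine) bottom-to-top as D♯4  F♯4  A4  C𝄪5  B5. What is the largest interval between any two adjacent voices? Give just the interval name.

Adjacent intervals: D♯4→F♯4 = minor third; F♯4→A4 = minor third; A4→C𝄪5 = augmented third; C𝄪5→B5 = diminished seventh.
The largest is C𝄪5 to B5, a diminished seventh (9 semitones).

d7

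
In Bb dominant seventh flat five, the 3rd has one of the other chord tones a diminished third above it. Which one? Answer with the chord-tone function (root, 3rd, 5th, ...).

Spelling the chord: Bb D Fb Ab.
The 3rd is D. A diminished third above D is Fb.
Fb is the chord's 5th.

5th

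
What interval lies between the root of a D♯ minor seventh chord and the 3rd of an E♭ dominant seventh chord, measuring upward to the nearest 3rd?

diminished 4th

The root of D♯ minor seventh is D♯; the 3rd of E♭ dominant seventh is G.
4 letter names make it a fourth; at 4 semitones (a half step narrower than perfect) the quality is diminished.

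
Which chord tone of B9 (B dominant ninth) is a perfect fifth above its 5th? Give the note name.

C#

The chord tones of B9 are B-D#-F#-A-C#.
The 5th is F#. A perfect fifth above F# is C#.
C# is the chord's 9th.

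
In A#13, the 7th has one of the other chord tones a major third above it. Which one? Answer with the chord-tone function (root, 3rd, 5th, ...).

9th

A# dominant thirteenth: A#, C##, E#, G#, B#, F##.
The 7th is G#. A major third above G# is B#.
B# is the chord's 9th.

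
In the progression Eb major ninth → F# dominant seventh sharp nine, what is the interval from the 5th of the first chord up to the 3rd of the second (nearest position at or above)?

augmented 7th

Eb major ninth has Bb as its 5th, and F# dominant seventh sharp nine has A# as its 3rd.
From Bb to A#: 12 semitones over a seventh = augmented.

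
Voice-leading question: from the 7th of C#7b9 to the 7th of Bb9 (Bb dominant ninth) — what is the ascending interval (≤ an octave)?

C#7b9 has B as its 7th, and Bb9 (Bb dominant ninth) has Ab as its 7th.
B up to Ab is 9 semitones, a whole step narrower than a major seventh, so the interval is diminished.

diminished seventh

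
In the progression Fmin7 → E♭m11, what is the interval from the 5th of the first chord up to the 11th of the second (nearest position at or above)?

The 5th of Fmin7 is C; the 11th of E♭m11 is A♭.
6 letter names make it a sixth; at 8 semitones (a half step narrower than major) the quality is minor.

minor sixth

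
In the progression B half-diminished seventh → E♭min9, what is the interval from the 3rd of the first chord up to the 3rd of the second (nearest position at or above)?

B half-diminished seventh has D as its 3rd, and E♭min9 has G♭ as its 3rd.
4 letter names make it a fourth; at 4 semitones (a half step narrower than perfect) the quality is diminished.

diminished fourth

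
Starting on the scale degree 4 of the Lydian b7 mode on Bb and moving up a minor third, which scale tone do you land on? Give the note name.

G

The scale is Bb C D E F G Ab.
The scale degree 4 is E; a minor third above that is G — scale degree 6.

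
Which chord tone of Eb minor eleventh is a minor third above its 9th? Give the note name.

Spelling the chord: Eb, Gb, Bb, Db, F, Ab.
The 9th is F. A minor third above F is Ab.
Ab is the chord's 11th.

Ab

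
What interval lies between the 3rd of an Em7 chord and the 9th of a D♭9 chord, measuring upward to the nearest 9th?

minor sixth

Em7 has G as its 3rd, and D♭9 has E♭ as its 9th.
From G to E♭: 8 semitones over a sixth = minor.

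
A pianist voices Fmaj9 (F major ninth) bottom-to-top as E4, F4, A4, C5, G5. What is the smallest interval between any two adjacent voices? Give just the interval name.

Adjacent intervals: E4→F4 = minor second; F4→A4 = major third; A4→C5 = minor third; C5→G5 = perfect fifth.
The smallest is E4 to F4, a minor second (1 semitone).

minor second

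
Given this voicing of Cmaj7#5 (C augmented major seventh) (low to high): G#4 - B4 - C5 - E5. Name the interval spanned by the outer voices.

minor sixth

The outer voices are G#4 and E5.
G# up to E is 8 semitones, a half step narrower than a major sixth, so the interval is minor.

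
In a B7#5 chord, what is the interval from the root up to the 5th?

A5

B augmented seventh is spelled B D# F## A.
Root = B; 5th = F##.
From B to F##: 8 semitones over a fifth = augmented.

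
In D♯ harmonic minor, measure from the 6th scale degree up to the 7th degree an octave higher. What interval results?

augmented ninth

D♯ harmonic minor: D♯ E♯ F♯ G♯ A♯ B C𝄪.
So we need the interval from B up to C𝄪.
9 letter names make it a ninth; at 15 semitones (a half step wider than major) the quality is augmented.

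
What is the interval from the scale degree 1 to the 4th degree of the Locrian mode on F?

perfect 4th

Spelling the Locrian mode on F: F Gb Ab Bb Cb Db Eb.
The scale degree 1 is F and the 4th scale degree is Bb.
From F to Bb is 5 semitones, exactly the perfect fourth.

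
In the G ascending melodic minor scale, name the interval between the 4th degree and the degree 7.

augmented 4th

The scale runs G A B♭ C D E F♯.
So we need the interval from C up to F♯.
From C to F♯: 6 semitones over a fourth = augmented.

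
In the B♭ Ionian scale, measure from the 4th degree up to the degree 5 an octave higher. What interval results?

Spelling the B♭ Ionian scale: B♭ C D E♭ F G A.
The 4th degree is E♭ and the 5th scale degree (up an octave) is F.
Counting 9 letters and 14 half steps from E♭ gives a major ninth.

major ninth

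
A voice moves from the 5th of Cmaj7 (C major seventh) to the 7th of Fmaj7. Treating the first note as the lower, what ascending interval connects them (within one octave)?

Cmaj7 (C major seventh) has G as its 5th, and Fmaj7 has E as its 7th.
G up to E spans 6 letter names and 9 semitones — a major sixth.

major 6th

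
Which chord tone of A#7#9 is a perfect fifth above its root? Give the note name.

E#

A#7#9: A#–C##–E#–G#–B##.
The root is A#. A perfect fifth above A# is E#.
E# is the chord's 5th.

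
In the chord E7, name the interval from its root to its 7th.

minor seventh

E7 is spelled E G# B D.
That puts E below D.
From E to D: 10 semitones over a seventh = minor.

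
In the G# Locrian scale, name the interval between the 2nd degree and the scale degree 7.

G# locrian: G# A B C# D E F#.
The 2nd degree is A and the 7th scale degree is F#.
A up to F# spans 6 letter names and 9 semitones — a major sixth.

major sixth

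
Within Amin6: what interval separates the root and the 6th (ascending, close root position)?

Am6: A–C–E–F#.
That puts A below F#.
A up to F# spans 6 letter names and 9 semitones — a major sixth.

major 6th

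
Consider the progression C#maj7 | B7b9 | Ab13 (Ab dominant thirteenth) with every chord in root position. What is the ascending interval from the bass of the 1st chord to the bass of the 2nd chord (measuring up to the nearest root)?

minor seventh

The roots are C# and B.
From C# to B: 10 semitones over a seventh = minor.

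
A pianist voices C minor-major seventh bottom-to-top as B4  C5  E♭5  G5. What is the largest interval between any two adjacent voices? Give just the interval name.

Adjacent intervals: B4→C5 = minor second; C5→E♭5 = minor third; E♭5→G5 = major third.
The largest is E♭5 to G5, a major third (4 semitones).

major 3rd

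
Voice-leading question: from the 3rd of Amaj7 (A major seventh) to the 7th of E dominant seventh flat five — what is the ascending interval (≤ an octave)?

The 3rd of Amaj7 (A major seventh) is C♯; the 7th of E dominant seventh flat five is D.
2 letter names make it a second; at 1 semitone (a half step narrower than major) the quality is minor.

m2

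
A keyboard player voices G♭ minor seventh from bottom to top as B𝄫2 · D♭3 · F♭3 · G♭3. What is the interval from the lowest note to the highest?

major sixth

The outer voices are B𝄫2 and G♭3.
From B𝄫 to G♭ is 9 semitones, exactly the major sixth.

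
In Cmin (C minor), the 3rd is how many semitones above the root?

C minor is spelled C, Eb, G.
C to Eb is a minor third: 3 semitones.

3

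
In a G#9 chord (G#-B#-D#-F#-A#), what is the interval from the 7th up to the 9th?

That puts F# below A#.
From F# to A# is 4 semitones, exactly the major third.

major third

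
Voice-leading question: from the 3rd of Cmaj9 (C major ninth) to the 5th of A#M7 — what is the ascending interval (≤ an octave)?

augmented unison

The 3rd of Cmaj9 (C major ninth) is E; the 5th of A#M7 is E#.
From E to E#: 1 semitone over a unison = augmented.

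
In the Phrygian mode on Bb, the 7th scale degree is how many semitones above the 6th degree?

2

The scale is Bb Cb Db Eb F Gb Ab.
Gb up to Ab is a major second — 2 semitones.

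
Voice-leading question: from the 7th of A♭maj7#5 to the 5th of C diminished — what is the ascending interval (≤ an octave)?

The 7th of A♭maj7#5 is G; the 5th of C diminished is G♭.
8 letter names make it an octave; at 11 semitones (a half step narrower than perfect) the quality is diminished.

diminished octave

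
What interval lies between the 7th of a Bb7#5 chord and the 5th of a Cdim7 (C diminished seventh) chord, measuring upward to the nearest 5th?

minor seventh

Bb7#5 has Ab as its 7th, and Cdim7 (C diminished seventh) has Gb as its 5th.
From Ab to Gb: 10 semitones over a seventh = minor.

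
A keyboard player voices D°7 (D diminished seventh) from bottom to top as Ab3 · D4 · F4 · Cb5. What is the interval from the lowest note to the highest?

The outer voices are Ab3 and Cb5.
From Ab to Cb: 15 semitones over a tenth = minor.

minor 10th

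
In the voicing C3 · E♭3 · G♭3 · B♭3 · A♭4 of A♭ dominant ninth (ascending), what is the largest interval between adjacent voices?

minor seventh

Adjacent intervals: C3→E♭3 = minor third; E♭3→G♭3 = minor third; G♭3→B♭3 = major third; B♭3→A♭4 = minor seventh.
The largest is B♭3 to A♭4, a minor seventh (10 semitones).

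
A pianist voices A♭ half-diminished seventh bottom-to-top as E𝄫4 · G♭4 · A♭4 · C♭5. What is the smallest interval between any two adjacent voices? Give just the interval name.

Adjacent intervals: E𝄫4→G♭4 = major third; G♭4→A♭4 = major second; A♭4→C♭5 = minor third.
The smallest is G♭4 to A♭4, a major second (2 semitones).

major second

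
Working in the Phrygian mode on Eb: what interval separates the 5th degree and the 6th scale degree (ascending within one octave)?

minor second

Eb phrygian: Eb Fb Gb Ab Bb Cb Db.
That puts Bb below Cb.
2 letter names make it a second; at 1 semitone (a half step narrower than major) the quality is minor.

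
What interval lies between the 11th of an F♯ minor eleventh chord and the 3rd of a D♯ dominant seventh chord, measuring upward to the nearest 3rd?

The 11th of F♯ minor eleventh is B; the 3rd of D♯ dominant seventh is F𝄪.
5 letter names make it a fifth; at 8 semitones (a half step wider than perfect) the quality is augmented.

augmented fifth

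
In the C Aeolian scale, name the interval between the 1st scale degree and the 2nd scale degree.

major second

C natural minor: C D Eb F G Ab Bb.
That puts C below D.
Counting 2 letters and 2 half steps from C gives a major second.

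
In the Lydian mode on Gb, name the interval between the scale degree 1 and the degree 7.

major seventh

Spelling the Lydian mode on Gb: Gb Ab Bb C Db Eb F.
So we need the interval from Gb up to F.
From Gb to F is 11 semitones, exactly the major seventh.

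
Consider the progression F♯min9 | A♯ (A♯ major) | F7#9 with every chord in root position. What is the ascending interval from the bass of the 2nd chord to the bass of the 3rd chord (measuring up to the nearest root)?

The roots are A♯ and F.
A♯ up to F is 7 semitones, a whole step narrower than a major sixth, so the interval is diminished.

diminished 6th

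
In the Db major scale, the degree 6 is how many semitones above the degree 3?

The scale is Db Eb F Gb Ab Bb C.
F up to Bb is a perfect fourth — 5 semitones.

5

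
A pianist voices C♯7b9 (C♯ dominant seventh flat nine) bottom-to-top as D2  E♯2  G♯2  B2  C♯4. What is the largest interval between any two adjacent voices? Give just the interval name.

Adjacent intervals: D2→E♯2 = augmented second; E♯2→G♯2 = minor third; G♯2→B2 = minor third; B2→C♯4 = major ninth.
The largest is B2 to C♯4, a major ninth (14 semitones).

major ninth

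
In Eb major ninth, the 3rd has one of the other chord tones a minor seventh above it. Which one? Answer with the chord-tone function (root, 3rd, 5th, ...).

9th

Ebmaj9: Eb, G, Bb, D, F.
The 3rd is G. A minor seventh above G is F.
F is the chord's 9th.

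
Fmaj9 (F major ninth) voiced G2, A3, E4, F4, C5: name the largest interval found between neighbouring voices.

Adjacent intervals: G2→A3 = major ninth; A3→E4 = perfect fifth; E4→F4 = minor second; F4→C5 = perfect fifth.
The largest is G2 to A3, a major ninth (14 semitones).

major 9th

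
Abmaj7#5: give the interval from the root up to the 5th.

The chord tones of Abmaj7#5 (Ab augmented major seventh) are Ab-C-E-G.
So we need the interval from Ab up to E.
5 letter names make it a fifth; at 8 semitones (a half step wider than perfect) the quality is augmented.

augmented 5th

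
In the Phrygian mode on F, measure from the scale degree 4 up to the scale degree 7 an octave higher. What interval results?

F phrygian: F Gb Ab Bb C Db Eb.
The scale degree 4 is Bb and the scale degree 7 (up an octave) is Eb.
From Bb to Eb is 17 semitones, exactly the perfect eleventh.

P11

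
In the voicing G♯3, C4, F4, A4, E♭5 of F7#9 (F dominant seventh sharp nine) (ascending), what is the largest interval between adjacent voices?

Adjacent intervals: G♯3→C4 = diminished fourth; C4→F4 = perfect fourth; F4→A4 = major third; A4→E♭5 = diminished fifth.
The largest is A4 to E♭5, a diminished fifth (6 semitones).

d5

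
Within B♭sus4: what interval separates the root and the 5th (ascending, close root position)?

perfect fifth

B♭ sus4 is spelled B♭–E♭–F.
That puts B♭ below F.
From B♭ to F is 7 semitones, exactly the perfect fifth.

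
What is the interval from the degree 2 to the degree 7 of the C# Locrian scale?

Spelling the C# Locrian scale: C# D E F# G A B.
That puts D below B.
D up to B spans 6 letter names and 9 semitones — a major sixth.

major sixth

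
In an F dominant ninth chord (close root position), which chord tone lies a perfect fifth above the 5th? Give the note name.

G

The chord tones of F dominant ninth are F A C Eb G.
The 5th is C. A perfect fifth above C is G.
G is the chord's 9th.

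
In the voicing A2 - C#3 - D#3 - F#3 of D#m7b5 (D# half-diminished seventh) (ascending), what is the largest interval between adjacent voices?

Adjacent intervals: A2→C#3 = major third; C#3→D#3 = major second; D#3→F#3 = minor third.
The largest is A2 to C#3, a major third (4 semitones).

major 3rd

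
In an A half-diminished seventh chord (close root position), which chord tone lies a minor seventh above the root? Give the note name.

Aø: A, C, E♭, G.
The root is A. A minor seventh above A is G.
G is the chord's 7th.

G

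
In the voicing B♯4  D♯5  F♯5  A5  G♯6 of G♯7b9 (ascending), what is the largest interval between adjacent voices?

Adjacent intervals: B♯4→D♯5 = minor third; D♯5→F♯5 = minor third; F♯5→A5 = minor third; A5→G♯6 = major seventh.
The largest is A5 to G♯6, a major seventh (11 semitones).

major seventh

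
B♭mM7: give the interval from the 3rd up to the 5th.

Spelling the chord: B♭-D♭-F-A.
The 3rd is D♭ and the 5th is F.
Counting 3 letters and 4 half steps from D♭ gives a major third.

major third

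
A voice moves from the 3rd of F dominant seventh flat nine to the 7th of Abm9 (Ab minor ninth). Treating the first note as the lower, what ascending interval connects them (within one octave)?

F dominant seventh flat nine has A as its 3rd, and Abm9 (Ab minor ninth) has Gb as its 7th.
A up to Gb is 9 semitones, a whole step narrower than a major seventh, so the interval is diminished.

d7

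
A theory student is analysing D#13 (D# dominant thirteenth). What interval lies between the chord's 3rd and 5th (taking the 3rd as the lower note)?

minor 3rd

Spelling the chord: D#, F##, A#, C#, E#, B#.
That puts F## below A#.
3 letter names make it a third; at 3 semitones (a half step narrower than major) the quality is minor.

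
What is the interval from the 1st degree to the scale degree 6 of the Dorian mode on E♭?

M6

E♭ dorian: E♭ F G♭ A♭ B♭ C D♭.
The 1st degree is E♭ and the 6th degree is C.
Counting 6 letters and 9 half steps from E♭ gives a major sixth.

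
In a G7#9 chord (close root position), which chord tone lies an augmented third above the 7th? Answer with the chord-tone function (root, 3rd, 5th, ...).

9th

Spelling the chord: G B D F A#.
The 7th is F. An augmented third above F is A#.
A# is the chord's 9th.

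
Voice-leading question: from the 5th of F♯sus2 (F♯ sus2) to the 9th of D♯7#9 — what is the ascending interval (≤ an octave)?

augmented third

F♯sus2 (F♯ sus2) has C♯ as its 5th, and D♯7#9 has E𝄪 as its 9th.
3 letter names make it a third; at 5 semitones (a half step wider than major) the quality is augmented.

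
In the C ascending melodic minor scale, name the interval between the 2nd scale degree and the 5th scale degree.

perfect fourth

Spelling the C ascending melodic minor scale: C D Eb F G A B.
The 2nd scale degree is D and the 5th scale degree is G.
Counting 4 letters and 5 half steps from D gives a perfect fourth.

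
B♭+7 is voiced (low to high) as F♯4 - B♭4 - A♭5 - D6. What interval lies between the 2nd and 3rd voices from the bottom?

minor seventh

Those voices are B♭4 and A♭5.
From B♭ to A♭: 10 semitones over a seventh = minor.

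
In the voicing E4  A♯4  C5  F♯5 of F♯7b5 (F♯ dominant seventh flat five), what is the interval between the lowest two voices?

Those voices are E4 and A♯4.
E up to A♯ is 6 semitones, a half step wider than a perfect fourth, so the interval is augmented.

augmented fourth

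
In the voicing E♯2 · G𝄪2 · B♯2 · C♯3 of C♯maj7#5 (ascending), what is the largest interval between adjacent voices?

Adjacent intervals: E♯2→G𝄪2 = major third; G𝄪2→B♯2 = minor third; B♯2→C♯3 = minor second.
The largest is E♯2 to G𝄪2, a major third (4 semitones).

major third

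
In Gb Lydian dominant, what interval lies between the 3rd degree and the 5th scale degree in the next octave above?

The scale runs Gb Ab Bb C Db Eb Fb.
3rd degree = Bb; 5th degree (up an octave) = Db.
From Bb to Db: 15 semitones over a tenth = minor.

minor tenth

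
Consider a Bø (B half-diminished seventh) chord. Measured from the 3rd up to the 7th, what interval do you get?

perfect fifth

B half-diminished seventh: B-D-F-A.
3rd = D; 7th = A.
Counting 5 letters and 7 half steps from D gives a perfect fifth.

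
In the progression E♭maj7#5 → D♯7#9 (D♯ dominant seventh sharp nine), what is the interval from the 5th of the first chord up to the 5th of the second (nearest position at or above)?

The 5th of E♭maj7#5 is B; the 5th of D♯7#9 (D♯ dominant seventh sharp nine) is A♯.
From B to A♯ is 11 semitones, exactly the major seventh.

major 7th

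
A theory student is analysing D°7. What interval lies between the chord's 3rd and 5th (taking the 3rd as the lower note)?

The chord tones of D°7 (D diminished seventh) are D F A♭ C♭.
The 3rd is F and the 5th is A♭.
3 letter names make it a third; at 3 semitones (a half step narrower than major) the quality is minor.

minor third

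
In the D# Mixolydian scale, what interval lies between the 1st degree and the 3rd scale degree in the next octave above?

major 10th

The scale runs D# E# F## G# A# B# C#.
That puts D# below F##.
From D# to F## is 16 semitones, exactly the major tenth.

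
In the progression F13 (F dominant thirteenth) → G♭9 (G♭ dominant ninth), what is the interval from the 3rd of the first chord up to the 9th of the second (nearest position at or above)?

diminished octave

The 3rd of F13 (F dominant thirteenth) is A; the 9th of G♭9 (G♭ dominant ninth) is A♭.
8 letter names make it an octave; at 11 semitones (a half step narrower than perfect) the quality is diminished.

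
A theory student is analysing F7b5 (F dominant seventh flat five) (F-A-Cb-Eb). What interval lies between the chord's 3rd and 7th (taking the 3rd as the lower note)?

3rd = A; 7th = Eb.
From A to Eb: 6 semitones over a fifth = diminished.
That tritone between 3rd and 7th is what gives the dominant seventh its pull toward resolution.

diminished fifth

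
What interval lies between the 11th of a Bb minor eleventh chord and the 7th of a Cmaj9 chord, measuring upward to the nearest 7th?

The 11th of Bb minor eleventh is Eb; the 7th of Cmaj9 is B.
Eb up to B is 8 semitones, a half step wider than a perfect fifth, so the interval is augmented.

augmented fifth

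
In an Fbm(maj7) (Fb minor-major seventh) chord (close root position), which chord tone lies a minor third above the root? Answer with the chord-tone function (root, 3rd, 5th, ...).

Spelling the chord: Fb Abb Cb Eb.
The root is Fb. A minor third above Fb is Abb.
Abb is the chord's 3rd.

3rd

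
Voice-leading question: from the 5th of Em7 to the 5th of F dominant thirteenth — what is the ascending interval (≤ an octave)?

m2

The 5th of Em7 is B; the 5th of F dominant thirteenth is C.
From B to C: 1 semitone over a second = minor.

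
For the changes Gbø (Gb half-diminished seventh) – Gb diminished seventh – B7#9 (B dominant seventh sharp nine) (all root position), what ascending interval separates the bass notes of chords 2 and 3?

A3

The roots are Gb and B.
3 letter names make it a third; at 5 semitones (a half step wider than major) the quality is augmented.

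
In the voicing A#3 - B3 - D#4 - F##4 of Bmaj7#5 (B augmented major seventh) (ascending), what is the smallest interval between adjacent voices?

minor second

Adjacent intervals: A#3→B3 = minor second; B3→D#4 = major third; D#4→F##4 = major third.
The smallest is A#3 to B3, a minor second (1 semitone).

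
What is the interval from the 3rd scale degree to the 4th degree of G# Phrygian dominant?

minor 2nd

The scale runs G# A B# C# D# E F#.
That puts B# below C#.
2 letter names make it a second; at 1 semitone (a half step narrower than major) the quality is minor.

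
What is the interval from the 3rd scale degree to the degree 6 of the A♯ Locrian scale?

perfect 4th

A♯ locrian: A♯ B C♯ D♯ E F♯ G♯.
So we need the interval from C♯ up to F♯.
Counting 4 letters and 5 half steps from C♯ gives a perfect fourth.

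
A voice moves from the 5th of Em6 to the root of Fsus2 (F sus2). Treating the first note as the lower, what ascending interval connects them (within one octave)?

The 5th of Em6 is B; the root of Fsus2 (F sus2) is F.
B up to F is 6 semitones, a half step narrower than a perfect fifth, so the interval is diminished.

diminished 5th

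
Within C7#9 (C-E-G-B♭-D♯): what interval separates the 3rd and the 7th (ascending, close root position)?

3rd = E; 7th = B♭.
From E to B♭: 6 semitones over a fifth = diminished.

diminished fifth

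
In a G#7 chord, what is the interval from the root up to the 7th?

G#7 (G# dominant seventh) is spelled G# B# D# F#.
So we need the interval from G# up to F#.
7 letter names make it a seventh; at 10 semitones (a half step narrower than major) the quality is minor.

minor seventh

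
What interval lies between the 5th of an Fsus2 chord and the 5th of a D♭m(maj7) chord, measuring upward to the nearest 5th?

The 5th of Fsus2 is C; the 5th of D♭m(maj7) is A♭.
C up to A♭ is 8 semitones, a half step narrower than a major sixth, so the interval is minor.

minor sixth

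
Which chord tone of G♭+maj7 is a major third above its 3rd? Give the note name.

G♭ augmented major seventh is spelled G♭-B♭-D-F.
The 3rd is B♭. A major third above B♭ is D.
D is the chord's 5th.

D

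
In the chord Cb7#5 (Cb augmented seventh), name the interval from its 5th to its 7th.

Spelling the chord: Cb–Eb–G–Bbb.
So we need the interval from G up to Bbb.
3 letter names make it a third; at 2 semitones (a whole step narrower than major) the quality is diminished.

diminished third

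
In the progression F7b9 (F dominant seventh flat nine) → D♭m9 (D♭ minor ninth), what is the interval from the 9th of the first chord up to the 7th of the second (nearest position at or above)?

perfect fourth

The 9th of F7b9 (F dominant seventh flat nine) is G♭; the 7th of D♭m9 (D♭ minor ninth) is C♭.
Counting 4 letters and 5 half steps from G♭ gives a perfect fourth.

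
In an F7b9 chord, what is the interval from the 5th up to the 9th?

Spelling the chord: F-A-C-E♭-G♭.
5th = C; 9th = G♭.
From C to G♭: 6 semitones over a fifth = diminished.

diminished fifth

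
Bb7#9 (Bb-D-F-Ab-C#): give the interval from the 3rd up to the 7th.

diminished fifth

3rd = D; 7th = Ab.
5 letter names make it a fifth; at 6 semitones (a half step narrower than perfect) the quality is diminished.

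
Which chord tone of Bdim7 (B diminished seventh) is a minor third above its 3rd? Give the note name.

Spelling the chord: B-D-F-Ab.
The 3rd is D. A minor third above D is F.
F is the chord's 5th.

F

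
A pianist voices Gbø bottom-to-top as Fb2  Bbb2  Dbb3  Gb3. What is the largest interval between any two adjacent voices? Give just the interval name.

Adjacent intervals: Fb2→Bbb2 = perfect fourth; Bbb2→Dbb3 = minor third; Dbb3→Gb3 = augmented fourth.
The largest is Dbb3 to Gb3, an augmented fourth (6 semitones).

augmented fourth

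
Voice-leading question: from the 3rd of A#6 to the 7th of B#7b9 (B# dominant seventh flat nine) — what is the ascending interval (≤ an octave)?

m6

A#6 has C## as its 3rd, and B#7b9 (B# dominant seventh flat nine) has A# as its 7th.
6 letter names make it a sixth; at 8 semitones (a half step narrower than major) the quality is minor.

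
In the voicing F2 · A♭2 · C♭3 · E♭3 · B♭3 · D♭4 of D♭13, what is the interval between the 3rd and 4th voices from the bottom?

Those voices are C♭3 and E♭3.
C♭ up to E♭ spans 3 letter names and 4 semitones — a major third.

major third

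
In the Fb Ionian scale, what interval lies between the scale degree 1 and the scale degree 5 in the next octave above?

perfect 12th

Fb major: Fb Gb Ab Bbb Cb Db Eb.
So we need the interval from Fb up to Cb.
Fb up to Cb spans 12 letter names and 19 semitones — a perfect twelfth.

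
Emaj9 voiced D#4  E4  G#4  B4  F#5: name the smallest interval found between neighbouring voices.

Adjacent intervals: D#4→E4 = minor second; E4→G#4 = major third; G#4→B4 = minor third; B4→F#5 = perfect fifth.
The smallest is D#4 to E4, a minor second (1 semitone).

minor second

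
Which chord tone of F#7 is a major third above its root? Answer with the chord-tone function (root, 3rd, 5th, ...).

F# dominant seventh: F#-A#-C#-E.
The root is F#. A major third above F# is A#.
A# is the chord's 3rd.

3rd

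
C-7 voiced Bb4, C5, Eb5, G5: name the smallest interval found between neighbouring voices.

Adjacent intervals: Bb4→C5 = major second; C5→Eb5 = minor third; Eb5→G5 = major third.
The smallest is Bb4 to C5, a major second (2 semitones).

M2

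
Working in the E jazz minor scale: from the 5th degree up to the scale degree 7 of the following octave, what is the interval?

M10

Spelling the E jazz minor scale: E F♯ G A B C♯ D♯.
The 5th degree is B and the scale degree 7 (up an octave) is D♯.
Counting 10 letters and 16 half steps from B gives a major tenth.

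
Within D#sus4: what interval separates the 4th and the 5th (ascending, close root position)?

major second

Spelling the chord: D#–G#–A#.
4th = G#; 5th = A#.
G# up to A# spans 2 letter names and 2 semitones — a major second.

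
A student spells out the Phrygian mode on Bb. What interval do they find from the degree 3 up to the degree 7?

Spelling the Phrygian mode on Bb: Bb Cb Db Eb F Gb Ab.
That puts Db below Ab.
Db up to Ab spans 5 letter names and 7 semitones — a perfect fifth.

perfect fifth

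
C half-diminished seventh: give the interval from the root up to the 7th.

Spelling the chord: C-E♭-G♭-B♭.
The root is C and the 7th is B♭.
From C to B♭: 10 semitones over a seventh = minor.

m7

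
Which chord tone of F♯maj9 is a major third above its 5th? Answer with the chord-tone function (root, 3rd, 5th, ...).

7th

F♯maj9 (F♯ major ninth): F♯-A♯-C♯-E♯-G♯.
The 5th is C♯. A major third above C♯ is E♯.
E♯ is the chord's 7th.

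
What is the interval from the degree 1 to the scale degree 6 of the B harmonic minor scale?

m6

The scale runs B C♯ D E F♯ G A♯.
So we need the interval from B up to G.
B up to G is 8 semitones, a half step narrower than a major sixth, so the interval is minor.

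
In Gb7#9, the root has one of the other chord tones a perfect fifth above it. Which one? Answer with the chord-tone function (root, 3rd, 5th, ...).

Gb dominant seventh sharp nine: Gb-Bb-Db-Fb-A.
The root is Gb. A perfect fifth above Gb is Db.
Db is the chord's 5th.

5th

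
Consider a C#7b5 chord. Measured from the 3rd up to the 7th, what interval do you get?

C#7b5 (C# dominant seventh flat five) is spelled C#-E#-G-B.
3rd = E#; 7th = B.
5 letter names make it a fifth; at 6 semitones (a half step narrower than perfect) the quality is diminished.

diminished fifth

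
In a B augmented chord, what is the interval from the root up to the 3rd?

Baug (B augmented): B–D#–F##.
So we need the interval from B up to D#.
B up to D# spans 3 letter names and 4 semitones — a major third.

M3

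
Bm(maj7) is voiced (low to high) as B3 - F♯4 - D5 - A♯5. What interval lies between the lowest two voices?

Those voices are B3 and F♯4.
B up to F♯ spans 5 letter names and 7 semitones — a perfect fifth.

perfect fifth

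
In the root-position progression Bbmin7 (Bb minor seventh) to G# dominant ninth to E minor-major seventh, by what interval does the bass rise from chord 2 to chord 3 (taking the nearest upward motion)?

minor sixth

The roots are G# and E.
From G# to E: 8 semitones over a sixth = minor.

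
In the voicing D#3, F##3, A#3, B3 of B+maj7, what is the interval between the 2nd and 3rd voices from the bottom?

minor third

Those voices are F##3 and A#3.
3 letter names make it a third; at 3 semitones (a half step narrower than major) the quality is minor.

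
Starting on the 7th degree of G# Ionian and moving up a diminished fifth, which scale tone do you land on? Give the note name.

The scale is G# A# B# C# D# E# F##.
The 7th degree is F##; a diminished fifth above that is C# — scale degree 4.

C#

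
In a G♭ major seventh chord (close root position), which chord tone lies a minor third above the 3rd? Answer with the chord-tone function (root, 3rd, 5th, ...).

G♭maj7 (G♭ major seventh) is spelled G♭–B♭–D♭–F.
The 3rd is B♭. A minor third above B♭ is D♭.
D♭ is the chord's 5th.

5th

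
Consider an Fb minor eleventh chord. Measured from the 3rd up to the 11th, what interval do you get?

Fb minor eleventh is spelled Fb-Abb-Cb-Ebb-Gb-Bbb.
That puts Abb below Bbb.
From Abb to Bbb is 14 semitones, exactly the major ninth.

major ninth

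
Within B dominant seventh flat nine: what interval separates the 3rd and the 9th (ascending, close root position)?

The chord tones of B7b9 (B dominant seventh flat nine) are B D♯ F♯ A C.
So we need the interval from D♯ up to C.
D♯ up to C is 9 semitones, a whole step narrower than a major seventh, so the interval is diminished.

diminished 7th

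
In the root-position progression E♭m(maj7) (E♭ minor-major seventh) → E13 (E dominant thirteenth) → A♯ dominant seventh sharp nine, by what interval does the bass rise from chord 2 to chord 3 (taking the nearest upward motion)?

The roots are E and A♯.
From E to A♯: 6 semitones over a fourth = augmented.

augmented fourth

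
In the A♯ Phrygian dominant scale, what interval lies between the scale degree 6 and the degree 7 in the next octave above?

Spelling the A♯ Phrygian dominant scale: A♯ B C𝄪 D♯ E♯ F♯ G♯.
So we need the interval from F♯ up to G♯.
F♯ up to G♯ spans 9 letter names and 14 semitones — a major ninth.

major ninth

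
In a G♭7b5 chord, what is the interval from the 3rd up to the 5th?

diminished third

G♭ dominant seventh flat five is spelled G♭ B♭ D𝄫 F♭.
3rd = B♭; 5th = D𝄫.
B♭ up to D𝄫 is 2 semitones, a whole step narrower than a major third, so the interval is diminished.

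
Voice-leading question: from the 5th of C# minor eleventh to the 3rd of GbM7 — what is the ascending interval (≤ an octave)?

diminished 3rd

The 5th of C# minor eleventh is G#; the 3rd of GbM7 is Bb.
From G# to Bb: 2 semitones over a third = diminished.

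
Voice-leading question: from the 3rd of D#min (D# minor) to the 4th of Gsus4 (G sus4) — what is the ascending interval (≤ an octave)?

D#min (D# minor) has F# as its 3rd, and Gsus4 (G sus4) has C as its 4th.
5 letter names make it a fifth; at 6 semitones (a half step narrower than perfect) the quality is diminished.

diminished 5th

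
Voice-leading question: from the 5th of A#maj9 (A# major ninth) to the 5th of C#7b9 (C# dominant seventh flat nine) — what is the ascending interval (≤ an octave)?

minor third

The 5th of A#maj9 (A# major ninth) is E#; the 5th of C#7b9 (C# dominant seventh flat nine) is G#.
3 letter names make it a third; at 3 semitones (a half step narrower than major) the quality is minor.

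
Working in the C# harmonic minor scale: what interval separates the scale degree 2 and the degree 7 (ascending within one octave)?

M6

C# harmonic minor: C# D# E F# G# A B#.
Scale degree 2 = D#; scale degree 7 = B#.
D# up to B# spans 6 letter names and 9 semitones — a major sixth.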